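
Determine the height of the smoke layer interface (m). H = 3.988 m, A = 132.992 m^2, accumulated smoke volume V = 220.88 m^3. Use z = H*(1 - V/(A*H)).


V/(A*H) = 0.41646
1 - 0.41646 = 0.58354
z = 3.988 * 0.58354 = 2.3271 m

2.3271 m


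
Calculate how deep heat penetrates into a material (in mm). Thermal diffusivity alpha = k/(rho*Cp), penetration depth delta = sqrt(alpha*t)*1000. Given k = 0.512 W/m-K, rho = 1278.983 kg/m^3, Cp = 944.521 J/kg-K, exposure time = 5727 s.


alpha = 0.512 / (1278.983 * 944.521) = 4.2383e-07 m^2/s
alpha * t = 0.0024273
delta = sqrt(0.0024273) * 1000 = 49.267 mm

49.267 mm


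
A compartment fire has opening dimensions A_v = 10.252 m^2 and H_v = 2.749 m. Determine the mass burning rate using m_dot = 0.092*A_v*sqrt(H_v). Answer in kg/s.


sqrt(H_v) = 1.6580
m_dot = 0.092 * 10.252 * 1.6580 = 1.5638 kg/s

1.5638 kg/s


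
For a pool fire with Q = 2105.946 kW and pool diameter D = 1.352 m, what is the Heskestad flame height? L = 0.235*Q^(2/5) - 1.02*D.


Q^(2/5) = 21.349
0.235 * Q^(2/5) = 5.0170
1.02 * D = 1.3790
L = 3.6380 m

3.6380 m


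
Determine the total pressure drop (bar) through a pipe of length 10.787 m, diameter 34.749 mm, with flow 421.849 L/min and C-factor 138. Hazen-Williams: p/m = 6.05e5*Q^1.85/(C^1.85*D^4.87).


Q^1.85 = 71869
C^1.85 = 9094.4
D^4.87 = 3.1944e+07
p/m = 0.14967 bar/m
p_total = 0.14967 * 10.787 = 1.6145 bar

1.6145 bar


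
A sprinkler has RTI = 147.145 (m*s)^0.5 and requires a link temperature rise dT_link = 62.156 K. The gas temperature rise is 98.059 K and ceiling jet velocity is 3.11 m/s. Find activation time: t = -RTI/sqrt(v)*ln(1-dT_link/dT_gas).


dT_link/dT_gas = 0.63386
ln(1 - 0.63386) = -1.0047
t = -147.145 / sqrt(3.11) * -1.0047 = 83.834 s

83.834 s


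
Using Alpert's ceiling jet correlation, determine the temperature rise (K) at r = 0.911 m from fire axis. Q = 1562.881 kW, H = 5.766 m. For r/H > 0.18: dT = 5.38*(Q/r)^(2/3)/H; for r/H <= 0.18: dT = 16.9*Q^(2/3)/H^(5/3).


r/H = 0.911 / 5.766 = 0.15800
r/H <= 0.18, so dT = 16.9*Q^(2/3)/H^(5/3)
Q^(2/3) = 134.67
H^(5/3) = 18.541
dT = 16.9 * 134.67 / 18.541 = 122.76 K

122.76 K


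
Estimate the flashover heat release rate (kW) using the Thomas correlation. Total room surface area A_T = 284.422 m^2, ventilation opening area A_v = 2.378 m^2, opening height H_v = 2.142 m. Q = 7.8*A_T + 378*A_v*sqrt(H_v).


7.8*A_T = 2218.5
sqrt(H_v) = 1.4636
378*A_v*sqrt(H_v) = 1315.6
Q = 2218.5 + 1315.6 = 3534.1 kW

3534.1 kW


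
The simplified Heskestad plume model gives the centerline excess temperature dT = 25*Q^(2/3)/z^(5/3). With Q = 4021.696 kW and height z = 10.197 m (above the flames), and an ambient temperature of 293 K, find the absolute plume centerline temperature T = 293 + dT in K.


Q^(2/3) = 252.89
z^(5/3) = 47.950
dT = 25 * 252.89 / 47.950 = 131.85 K
T = 293 + 131.85 = 424.85 K

424.85 K


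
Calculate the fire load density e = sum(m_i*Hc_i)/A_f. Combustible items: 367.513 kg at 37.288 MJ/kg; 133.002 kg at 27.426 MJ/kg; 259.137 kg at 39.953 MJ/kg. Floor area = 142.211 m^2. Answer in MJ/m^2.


Total energy = 367.513*37.288 + 133.002*27.426 + 259.137*39.953
= 13703.82 + 3647.713 + 10353.30
= 27704.84 MJ
e = 27704.84 / 142.211 = 194.82 MJ/m^2

194.82 MJ/m^2


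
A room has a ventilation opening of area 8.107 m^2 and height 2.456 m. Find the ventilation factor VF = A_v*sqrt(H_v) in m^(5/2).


sqrt(H_v) = 1.5672
VF = 8.107 * 1.5672 = 12.705 m^(5/2)

12.705 m^(5/2)


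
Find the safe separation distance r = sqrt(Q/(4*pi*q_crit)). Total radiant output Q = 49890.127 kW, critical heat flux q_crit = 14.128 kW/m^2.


4*pi*q_crit = 177.54
Q/(4*pi*q_crit) = 281.01
r = sqrt(281.01) = 16.763 m

16.763 m


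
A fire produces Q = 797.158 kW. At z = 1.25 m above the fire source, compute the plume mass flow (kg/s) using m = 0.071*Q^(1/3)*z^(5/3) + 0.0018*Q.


Q^(1/3) = 9.2722
z^(5/3) = 1.4505
First term = 0.071 * 9.2722 * 1.4505 = 0.95490
Second term = 0.0018 * 797.158 = 1.4349
m = 2.3898 kg/s

2.3898 kg/s


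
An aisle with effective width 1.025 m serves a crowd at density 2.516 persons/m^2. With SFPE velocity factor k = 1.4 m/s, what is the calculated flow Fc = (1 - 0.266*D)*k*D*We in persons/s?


1 - 0.266*D = 1 - 0.266*2.516 = 0.33074
Fs = 0.33074 * 1.4 * 2.516 = 1.1650 persons/(s*m)
Fc = 1.1650 * 1.025 = 1.1941 persons/s

1.1941 persons/s


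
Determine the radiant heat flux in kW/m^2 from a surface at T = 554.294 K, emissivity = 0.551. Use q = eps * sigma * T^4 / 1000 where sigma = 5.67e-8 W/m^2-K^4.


T^4 = 9.4398e+10
q = 0.551 * 5.67e-8 * 9.4398e+10 / 1000 = 2.9491 kW/m^2

2.9491 kW/m^2


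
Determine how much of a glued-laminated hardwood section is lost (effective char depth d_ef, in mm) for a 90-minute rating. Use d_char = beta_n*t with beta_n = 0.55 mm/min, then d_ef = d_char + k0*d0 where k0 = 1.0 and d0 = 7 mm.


d_char = 0.55 * 90 = 49.5 mm
d_ef = 49.5 + 1.0*7 = 56.5 mm

56.5 mm


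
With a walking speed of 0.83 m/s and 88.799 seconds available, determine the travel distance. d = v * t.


d = 0.83 * 88.799 = 73.703 m

73.703 m


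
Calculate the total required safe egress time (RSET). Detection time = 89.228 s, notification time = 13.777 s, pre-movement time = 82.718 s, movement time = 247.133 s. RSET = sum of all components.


Total = 89.228 + 13.777 + 82.718 + 247.133 = 432.856 s

432.856 s


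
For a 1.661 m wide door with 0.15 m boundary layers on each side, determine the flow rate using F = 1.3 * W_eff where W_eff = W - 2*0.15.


W_eff = 1.661 - 0.30 = 1.361 m
F = 1.3 * 1.361 = 1.7693 persons/s

1.7693 persons/s


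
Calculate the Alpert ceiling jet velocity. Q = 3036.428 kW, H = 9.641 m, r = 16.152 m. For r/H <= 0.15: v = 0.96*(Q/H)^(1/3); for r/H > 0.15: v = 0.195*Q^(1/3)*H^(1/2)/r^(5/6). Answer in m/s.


r/H = 16.152 / 9.641 = 1.6753
r/H > 0.15, so v = 0.195*Q^(1/3)*H^(1/2)/r^(5/6)
Q^(1/3) = 14.481
H^(1/2) = 3.1050
r^(5/6) = 10.159
v = 0.195 * 14.481 * 3.1050 / 10.159 = 0.86303 m/s

0.86303 m/s


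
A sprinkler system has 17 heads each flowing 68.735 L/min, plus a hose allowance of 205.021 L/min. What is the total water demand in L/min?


Sprinkler demand = 17 * 68.735 = 1168.495 L/min
Total = 1168.495 + 205.021 = 1373.516 L/min

1373.516 L/min


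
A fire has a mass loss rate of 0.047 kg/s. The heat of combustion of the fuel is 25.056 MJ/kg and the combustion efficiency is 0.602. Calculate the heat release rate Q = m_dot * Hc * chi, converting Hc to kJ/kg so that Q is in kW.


Hc = 25.056 MJ/kg = 25.056 * 1000 kJ/kg = 25056 kJ/kg
Q = 0.047 kg/s * 25056 kJ/kg * 0.602 = 708.93 kW

708.93 kW


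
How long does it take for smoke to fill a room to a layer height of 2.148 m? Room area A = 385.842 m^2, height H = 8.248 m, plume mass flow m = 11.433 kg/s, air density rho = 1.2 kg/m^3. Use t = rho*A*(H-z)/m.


H - z = 6.1 m
t = 1.2 * 385.842 * 6.1 / 11.433 = 247.04 s

247.04 s


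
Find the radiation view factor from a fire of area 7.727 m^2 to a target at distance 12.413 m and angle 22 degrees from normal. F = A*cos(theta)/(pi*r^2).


cos(22 deg) = 0.92718
pi*r^2 = 484.06
F = 7.727 * 0.92718 / 484.06 = 0.014800

0.014800


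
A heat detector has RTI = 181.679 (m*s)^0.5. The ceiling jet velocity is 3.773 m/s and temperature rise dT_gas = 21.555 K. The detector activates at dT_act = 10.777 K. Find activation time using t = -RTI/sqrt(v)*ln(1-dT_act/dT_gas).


dT_act/dT_gas = 0.49998
ln(1 - 0.49998) = -0.69310
t = -181.679 / sqrt(3.773) * -0.69310 = 64.827 s

64.827 s


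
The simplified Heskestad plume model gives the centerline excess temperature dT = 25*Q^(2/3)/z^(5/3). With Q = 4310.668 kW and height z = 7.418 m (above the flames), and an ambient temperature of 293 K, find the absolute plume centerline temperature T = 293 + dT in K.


Q^(2/3) = 264.87
z^(5/3) = 28.215
dT = 25 * 264.87 / 28.215 = 234.69 K
T = 293 + 234.69 = 527.69 K

527.69 K


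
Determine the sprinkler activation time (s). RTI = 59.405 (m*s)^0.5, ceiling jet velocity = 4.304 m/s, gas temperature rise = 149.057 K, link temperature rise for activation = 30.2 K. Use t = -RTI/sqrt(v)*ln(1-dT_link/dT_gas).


dT_link/dT_gas = 0.20261
ln(1 - 0.20261) = -0.22641
t = -59.405 / sqrt(4.304) * -0.22641 = 6.4830 s

6.4830 s


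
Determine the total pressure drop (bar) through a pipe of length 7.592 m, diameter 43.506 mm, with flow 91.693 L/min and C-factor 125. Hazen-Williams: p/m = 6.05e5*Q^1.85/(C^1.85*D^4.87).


Q^1.85 = 4269.0
C^1.85 = 7573.3
D^4.87 = 9.5441e+07
p/m = 0.0035732 bar/m
p_total = 0.0035732 * 7.592 = 0.027128 bar

0.027128 bar


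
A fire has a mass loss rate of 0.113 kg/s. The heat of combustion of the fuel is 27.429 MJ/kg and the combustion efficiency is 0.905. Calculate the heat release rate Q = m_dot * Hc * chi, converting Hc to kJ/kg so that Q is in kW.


Hc = 27.429 MJ/kg = 27.429 * 1000 kJ/kg = 27429 kJ/kg
Q = 0.113 kg/s * 27429 kJ/kg * 0.905 = 2805.0 kW

2805.0 kW


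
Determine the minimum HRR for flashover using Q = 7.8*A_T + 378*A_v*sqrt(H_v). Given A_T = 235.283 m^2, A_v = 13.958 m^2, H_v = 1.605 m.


7.8*A_T = 1835.2
sqrt(H_v) = 1.2669
378*A_v*sqrt(H_v) = 6684.2
Q = 1835.2 + 6684.2 = 8519.5 kW

8519.5 kW


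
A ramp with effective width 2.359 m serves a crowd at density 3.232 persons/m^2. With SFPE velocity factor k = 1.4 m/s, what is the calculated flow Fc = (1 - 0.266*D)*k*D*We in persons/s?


1 - 0.266*D = 1 - 0.266*3.232 = 0.14029
Fs = 0.14029 * 1.4 * 3.232 = 0.63478 persons/(s*m)
Fc = 0.63478 * 2.359 = 1.4974 persons/s

1.4974 persons/s


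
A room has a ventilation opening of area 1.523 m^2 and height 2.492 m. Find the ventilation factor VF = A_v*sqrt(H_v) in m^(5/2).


sqrt(H_v) = 1.5786
VF = 1.523 * 1.5786 = 2.4042 m^(5/2)

2.4042 m^(5/2)


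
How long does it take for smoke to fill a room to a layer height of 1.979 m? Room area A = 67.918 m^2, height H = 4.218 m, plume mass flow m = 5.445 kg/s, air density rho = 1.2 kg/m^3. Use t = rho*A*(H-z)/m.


H - z = 2.239 m
t = 1.2 * 67.918 * 2.239 / 5.445 = 33.514 s

33.514 s


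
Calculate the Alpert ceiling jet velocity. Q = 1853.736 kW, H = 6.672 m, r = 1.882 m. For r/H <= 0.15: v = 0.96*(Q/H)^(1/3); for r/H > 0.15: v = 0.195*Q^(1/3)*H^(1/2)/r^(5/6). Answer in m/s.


r/H = 1.882 / 6.672 = 0.28207
r/H > 0.15, so v = 0.195*Q^(1/3)*H^(1/2)/r^(5/6)
Q^(1/3) = 12.284
H^(1/2) = 2.5830
r^(5/6) = 1.6938
v = 0.195 * 12.284 * 2.5830 / 1.6938 = 3.6531 m/s

3.6531 m/s


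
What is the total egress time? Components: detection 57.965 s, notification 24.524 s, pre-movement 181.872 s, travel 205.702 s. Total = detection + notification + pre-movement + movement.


Total = 57.965 + 24.524 + 181.872 + 205.702 = 470.063 s

470.063 s


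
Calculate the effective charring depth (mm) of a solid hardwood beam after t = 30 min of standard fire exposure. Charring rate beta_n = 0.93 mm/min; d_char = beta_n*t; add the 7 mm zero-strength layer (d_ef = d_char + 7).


d_char = 0.93 * 30 = 27.9 mm
d_ef = 27.9 + 1.0*7 = 34.9 mm

34.9 mm


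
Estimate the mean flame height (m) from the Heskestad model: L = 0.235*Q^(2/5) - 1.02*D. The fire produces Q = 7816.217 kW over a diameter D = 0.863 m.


Q^(2/5) = 36.074
0.235 * Q^(2/5) = 8.4775
1.02 * D = 0.88026
L = 7.5972 m

7.5972 m


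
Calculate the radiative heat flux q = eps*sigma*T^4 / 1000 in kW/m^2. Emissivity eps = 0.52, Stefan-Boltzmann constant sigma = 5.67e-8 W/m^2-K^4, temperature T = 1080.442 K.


T^4 = 1.3627e+12
q = 0.52 * 5.67e-8 * 1.3627e+12 / 1000 = 40.178 kW/m^2

40.178 kW/m^2


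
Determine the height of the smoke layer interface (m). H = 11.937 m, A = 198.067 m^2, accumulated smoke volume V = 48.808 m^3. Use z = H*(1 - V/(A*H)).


V/(A*H) = 0.020644
1 - 0.020644 = 0.97936
z = 11.937 * 0.97936 = 11.691 m

11.691 m


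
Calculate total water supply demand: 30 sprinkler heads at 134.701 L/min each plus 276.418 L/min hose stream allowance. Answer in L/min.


Sprinkler demand = 30 * 134.701 = 4041.03 L/min
Total = 4041.03 + 276.418 = 4317.448 L/min

4317.448 L/min


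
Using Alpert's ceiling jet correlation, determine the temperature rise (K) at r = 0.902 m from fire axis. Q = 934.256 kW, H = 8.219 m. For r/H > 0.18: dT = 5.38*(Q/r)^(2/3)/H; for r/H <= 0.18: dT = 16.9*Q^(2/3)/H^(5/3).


r/H = 0.902 / 8.219 = 0.10975
r/H <= 0.18, so dT = 16.9*Q^(2/3)/H^(5/3)
Q^(2/3) = 95.568
H^(5/3) = 33.473
dT = 16.9 * 95.568 / 33.473 = 48.250 K

48.250 K


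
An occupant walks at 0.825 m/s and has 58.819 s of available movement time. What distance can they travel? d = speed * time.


d = 0.825 * 58.819 = 48.526 m

48.526 m


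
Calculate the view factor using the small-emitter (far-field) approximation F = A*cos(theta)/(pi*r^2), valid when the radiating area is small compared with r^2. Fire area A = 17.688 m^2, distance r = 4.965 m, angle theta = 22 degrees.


cos(22 deg) = 0.92718
pi*r^2 = 77.444
F = 17.688 * 0.92718 / 77.444 = 0.21177

0.21177


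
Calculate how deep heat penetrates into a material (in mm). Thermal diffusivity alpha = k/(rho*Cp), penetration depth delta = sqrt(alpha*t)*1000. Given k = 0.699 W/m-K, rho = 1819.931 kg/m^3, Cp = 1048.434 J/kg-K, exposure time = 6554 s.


alpha = 0.699 / (1819.931 * 1048.434) = 3.6634e-07 m^2/s
alpha * t = 0.0024010
delta = sqrt(0.0024010) * 1000 = 49.000 mm

49.000 mm


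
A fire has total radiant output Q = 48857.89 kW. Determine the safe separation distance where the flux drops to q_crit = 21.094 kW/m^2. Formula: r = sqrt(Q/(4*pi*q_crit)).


4*pi*q_crit = 265.08
Q/(4*pi*q_crit) = 184.32
r = sqrt(184.32) = 13.576 m

13.576 m


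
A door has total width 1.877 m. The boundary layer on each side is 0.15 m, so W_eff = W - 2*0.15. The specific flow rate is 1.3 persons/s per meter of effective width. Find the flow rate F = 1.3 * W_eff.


W_eff = 1.877 - 0.30 = 1.577 m
F = 1.3 * 1.577 = 2.0501 persons/s

2.0501 persons/s


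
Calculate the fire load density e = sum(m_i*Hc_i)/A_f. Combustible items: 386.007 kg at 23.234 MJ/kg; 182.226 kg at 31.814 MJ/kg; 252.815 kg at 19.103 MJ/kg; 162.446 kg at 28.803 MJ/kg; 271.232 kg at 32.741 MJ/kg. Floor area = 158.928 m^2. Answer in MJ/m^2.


Total energy = 386.007*23.234 + 182.226*31.814 + 252.815*19.103 + 162.446*28.803 + 271.232*32.741
= 8968.487 + 5797.338 + 4829.525 + 4678.932 + 8880.407
= 33154.69 MJ
e = 33154.69 / 158.928 = 208.61 MJ/m^2

208.61 MJ/m^2


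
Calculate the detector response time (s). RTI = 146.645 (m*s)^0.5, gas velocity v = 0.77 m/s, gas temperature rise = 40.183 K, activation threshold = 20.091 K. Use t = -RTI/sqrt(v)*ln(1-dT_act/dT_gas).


dT_act/dT_gas = 0.49999
ln(1 - 0.49999) = -0.69312
t = -146.645 / sqrt(0.77) * -0.69312 = 115.83 s

115.83 s


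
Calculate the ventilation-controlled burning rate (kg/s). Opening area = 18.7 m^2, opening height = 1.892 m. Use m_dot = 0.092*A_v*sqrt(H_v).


sqrt(H_v) = 1.3755
m_dot = 0.092 * 18.7 * 1.3755 = 2.3664 kg/s

2.3664 kg/s


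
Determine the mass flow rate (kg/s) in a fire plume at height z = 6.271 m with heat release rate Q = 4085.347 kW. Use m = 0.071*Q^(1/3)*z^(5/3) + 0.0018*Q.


Q^(1/3) = 15.986
z^(5/3) = 21.325
First term = 0.071 * 15.986 * 21.325 = 24.204
Second term = 0.0018 * 4085.347 = 7.3536
m = 31.558 kg/s

31.558 kg/s


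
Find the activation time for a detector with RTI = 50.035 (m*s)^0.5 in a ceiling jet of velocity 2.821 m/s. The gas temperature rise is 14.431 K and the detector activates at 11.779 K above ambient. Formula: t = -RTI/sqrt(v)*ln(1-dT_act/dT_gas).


dT_act/dT_gas = 0.81623
ln(1 - 0.81623) = -1.6941
t = -50.035 / sqrt(2.821) * -1.6941 = 50.466 s

50.466 s


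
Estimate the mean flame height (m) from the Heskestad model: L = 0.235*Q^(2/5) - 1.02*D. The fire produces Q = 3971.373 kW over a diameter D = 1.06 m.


Q^(2/5) = 27.515
0.235 * Q^(2/5) = 6.4661
1.02 * D = 1.0812
L = 5.3849 m

5.3849 m


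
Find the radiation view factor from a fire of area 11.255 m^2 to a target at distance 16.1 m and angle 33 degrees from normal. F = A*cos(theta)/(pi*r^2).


cos(33 deg) = 0.83867
pi*r^2 = 814.33
F = 11.255 * 0.83867 / 814.33 = 0.011591

0.011591


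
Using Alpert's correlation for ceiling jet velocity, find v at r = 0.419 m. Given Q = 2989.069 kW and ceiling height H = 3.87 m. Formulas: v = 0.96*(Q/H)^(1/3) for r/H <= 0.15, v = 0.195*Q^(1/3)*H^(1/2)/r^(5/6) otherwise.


r/H = 0.419 / 3.87 = 0.10827
r/H <= 0.15, so v = 0.96*(Q/H)^(1/3)
Q/H = 772.37
(Q/H)^(1/3) = 9.1750
v = 0.96 * 9.1750 = 8.8080 m/s

8.8080 m/s


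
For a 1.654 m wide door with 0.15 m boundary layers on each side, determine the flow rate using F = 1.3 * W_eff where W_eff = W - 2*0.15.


W_eff = 1.654 - 0.30 = 1.354 m
F = 1.3 * 1.354 = 1.7602 persons/s

1.7602 persons/s


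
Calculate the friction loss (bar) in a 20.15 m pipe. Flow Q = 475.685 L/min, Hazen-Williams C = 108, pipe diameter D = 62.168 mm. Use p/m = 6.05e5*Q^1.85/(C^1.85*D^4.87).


Q^1.85 = 89751
C^1.85 = 5778.8
D^4.87 = 5.4284e+08
p/m = 0.017310 bar/m
p_total = 0.017310 * 20.15 = 0.34879 bar

0.34879 bar


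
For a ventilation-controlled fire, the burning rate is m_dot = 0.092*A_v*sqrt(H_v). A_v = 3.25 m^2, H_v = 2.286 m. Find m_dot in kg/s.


sqrt(H_v) = 1.5120
m_dot = 0.092 * 3.25 * 1.5120 = 0.45207 kg/s

0.45207 kg/s


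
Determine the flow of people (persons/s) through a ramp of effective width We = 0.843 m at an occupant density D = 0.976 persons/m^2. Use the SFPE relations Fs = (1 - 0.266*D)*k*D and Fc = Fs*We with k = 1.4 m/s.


1 - 0.266*D = 1 - 0.266*0.976 = 0.74038
Fs = 0.74038 * 1.4 * 0.976 = 1.0117 persons/(s*m)
Fc = 1.0117 * 0.843 = 0.85283 persons/s

0.85283 persons/s


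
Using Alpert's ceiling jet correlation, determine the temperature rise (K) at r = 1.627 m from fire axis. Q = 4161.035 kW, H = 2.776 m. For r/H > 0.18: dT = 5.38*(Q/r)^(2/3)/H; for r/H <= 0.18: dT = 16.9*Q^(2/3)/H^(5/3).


r/H = 1.627 / 2.776 = 0.58610
r/H > 0.18, so dT = 5.38*(Q/r)^(2/3)/H
Q/r = 2557.5
(Q/r)^(2/3) = 187.01
dT = 5.38 * 187.01 / 2.776 = 362.44 K

362.44 K


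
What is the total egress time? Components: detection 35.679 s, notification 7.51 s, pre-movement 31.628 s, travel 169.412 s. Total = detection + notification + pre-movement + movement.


Total = 35.679 + 7.51 + 31.628 + 169.412 = 244.229 s

244.229 s


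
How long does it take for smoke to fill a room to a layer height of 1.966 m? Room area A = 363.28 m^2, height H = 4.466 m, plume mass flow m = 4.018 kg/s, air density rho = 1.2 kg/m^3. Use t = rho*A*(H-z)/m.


H - z = 2.5 m
t = 1.2 * 363.28 * 2.5 / 4.018 = 271.24 s

271.24 s


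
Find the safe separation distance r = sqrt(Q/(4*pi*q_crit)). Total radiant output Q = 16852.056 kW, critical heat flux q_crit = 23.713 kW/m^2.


4*pi*q_crit = 297.99
Q/(4*pi*q_crit) = 56.553
r = sqrt(56.553) = 7.5202 m

7.5202 m


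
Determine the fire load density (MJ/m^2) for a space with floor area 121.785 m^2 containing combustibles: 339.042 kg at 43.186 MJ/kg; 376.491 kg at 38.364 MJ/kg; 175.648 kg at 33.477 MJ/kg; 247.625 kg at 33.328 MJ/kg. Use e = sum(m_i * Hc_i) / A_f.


Total energy = 339.042*43.186 + 376.491*38.364 + 175.648*33.477 + 247.625*33.328
= 14641.87 + 14443.70 + 5880.168 + 8252.846
= 43218.58 MJ
e = 43218.58 / 121.785 = 354.88 MJ/m^2

354.88 MJ/m^2


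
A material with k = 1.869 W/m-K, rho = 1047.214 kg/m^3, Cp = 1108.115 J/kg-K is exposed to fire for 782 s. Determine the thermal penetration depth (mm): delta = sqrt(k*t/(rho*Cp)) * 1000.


alpha = 1.869 / (1047.214 * 1108.115) = 1.6106e-06 m^2/s
alpha * t = 0.0012595
delta = sqrt(0.0012595) * 1000 = 35.489 mm

35.489 mm


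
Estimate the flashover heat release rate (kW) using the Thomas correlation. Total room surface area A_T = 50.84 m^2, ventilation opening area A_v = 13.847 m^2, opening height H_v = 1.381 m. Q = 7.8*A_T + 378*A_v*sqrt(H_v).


7.8*A_T = 396.552
sqrt(H_v) = 1.1752
378*A_v*sqrt(H_v) = 6151.0
Q = 396.552 + 6151.0 = 6547.5 kW

6547.5 kW


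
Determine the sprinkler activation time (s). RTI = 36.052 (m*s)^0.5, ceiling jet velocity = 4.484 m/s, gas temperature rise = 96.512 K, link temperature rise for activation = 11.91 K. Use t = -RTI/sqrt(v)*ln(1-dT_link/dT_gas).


dT_link/dT_gas = 0.12340
ln(1 - 0.12340) = -0.13171
t = -36.052 / sqrt(4.484) * -0.13171 = 2.2424 s

2.2424 s


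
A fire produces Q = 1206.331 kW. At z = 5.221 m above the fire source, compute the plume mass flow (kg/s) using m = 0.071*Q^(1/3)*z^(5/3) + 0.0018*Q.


Q^(1/3) = 10.645
z^(5/3) = 15.713
First term = 0.071 * 10.645 * 15.713 = 11.876
Second term = 0.0018 * 1206.331 = 2.1714
m = 14.047 kg/s

14.047 kg/s


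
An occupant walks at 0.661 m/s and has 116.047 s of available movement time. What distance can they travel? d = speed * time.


d = 0.661 * 116.047 = 76.707 m

76.707 m


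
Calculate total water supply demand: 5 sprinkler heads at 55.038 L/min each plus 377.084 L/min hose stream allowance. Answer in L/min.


Sprinkler demand = 5 * 55.038 = 275.19 L/min
Total = 275.19 + 377.084 = 652.274 L/min

652.274 L/min


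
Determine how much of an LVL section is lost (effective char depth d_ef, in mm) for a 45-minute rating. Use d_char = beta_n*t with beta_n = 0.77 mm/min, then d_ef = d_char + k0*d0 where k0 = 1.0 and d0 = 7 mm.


d_char = 0.77 * 45 = 34.65 mm
d_ef = 34.65 + 1.0*7 = 41.65 mm

41.65 mm


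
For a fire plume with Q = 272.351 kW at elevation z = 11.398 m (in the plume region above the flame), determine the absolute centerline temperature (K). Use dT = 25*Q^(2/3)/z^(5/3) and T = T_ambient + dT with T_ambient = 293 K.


Q^(2/3) = 42.016
z^(5/3) = 57.727
dT = 25 * 42.016 / 57.727 = 18.196 K
T = 293 + 18.196 = 311.20 K

311.20 K


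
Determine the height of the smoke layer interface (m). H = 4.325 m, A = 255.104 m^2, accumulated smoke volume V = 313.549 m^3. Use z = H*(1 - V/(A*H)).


V/(A*H) = 0.28419
1 - 0.28419 = 0.71581
z = 4.325 * 0.71581 = 3.0959 m

3.0959 m


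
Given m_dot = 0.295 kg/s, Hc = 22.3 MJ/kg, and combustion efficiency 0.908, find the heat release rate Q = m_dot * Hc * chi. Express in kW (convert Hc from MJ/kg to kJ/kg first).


Hc = 22.3 MJ/kg = 22.3 * 1000 kJ/kg = 22300 kJ/kg
Q = 0.295 kg/s * 22300 kJ/kg * 0.908 = 5973.278 kW

5973.278 kW


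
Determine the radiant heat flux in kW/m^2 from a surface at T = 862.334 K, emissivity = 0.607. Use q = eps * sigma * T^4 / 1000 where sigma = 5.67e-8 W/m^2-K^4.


T^4 = 5.5297e+11
q = 0.607 * 5.67e-8 * 5.5297e+11 / 1000 = 19.032 kW/m^2

19.032 kW/m^2


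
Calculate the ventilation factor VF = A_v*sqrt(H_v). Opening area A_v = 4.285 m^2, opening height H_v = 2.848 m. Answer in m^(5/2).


sqrt(H_v) = 1.6876
VF = 4.285 * 1.6876 = 7.2314 m^(5/2)

7.2314 m^(5/2)


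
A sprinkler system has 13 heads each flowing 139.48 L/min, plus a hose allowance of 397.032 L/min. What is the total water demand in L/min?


Sprinkler demand = 13 * 139.48 = 1813.24 L/min
Total = 1813.24 + 397.032 = 2210.272 L/min

2210.272 L/min


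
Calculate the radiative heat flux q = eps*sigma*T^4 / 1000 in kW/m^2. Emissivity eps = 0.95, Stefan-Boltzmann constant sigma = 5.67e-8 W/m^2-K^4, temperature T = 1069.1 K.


T^4 = 1.3064e+12
q = 0.95 * 5.67e-8 * 1.3064e+12 / 1000 = 70.369 kW/m^2

70.369 kW/m^2


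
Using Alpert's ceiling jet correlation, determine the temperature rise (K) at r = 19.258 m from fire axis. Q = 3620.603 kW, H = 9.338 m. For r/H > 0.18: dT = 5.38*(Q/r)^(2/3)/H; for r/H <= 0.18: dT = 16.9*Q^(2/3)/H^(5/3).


r/H = 19.258 / 9.338 = 2.0623
r/H > 0.18, so dT = 5.38*(Q/r)^(2/3)/H
Q/r = 188.01
(Q/r)^(2/3) = 32.818
dT = 5.38 * 32.818 / 9.338 = 18.908 K

18.908 K


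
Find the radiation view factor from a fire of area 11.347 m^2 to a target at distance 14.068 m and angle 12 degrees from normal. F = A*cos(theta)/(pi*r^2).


cos(12 deg) = 0.97815
pi*r^2 = 621.75
F = 11.347 * 0.97815 / 621.75 = 0.017851

0.017851


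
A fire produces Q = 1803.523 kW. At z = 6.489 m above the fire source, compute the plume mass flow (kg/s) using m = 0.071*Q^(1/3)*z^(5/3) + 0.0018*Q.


Q^(1/3) = 12.172
z^(5/3) = 22.575
First term = 0.071 * 12.172 * 22.575 = 19.510
Second term = 0.0018 * 1803.523 = 3.2463
m = 22.757 kg/s

22.757 kg/s


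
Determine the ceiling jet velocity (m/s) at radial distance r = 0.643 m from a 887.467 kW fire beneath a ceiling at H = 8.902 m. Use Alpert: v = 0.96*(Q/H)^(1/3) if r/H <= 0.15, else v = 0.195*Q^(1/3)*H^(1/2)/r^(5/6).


r/H = 0.643 / 8.902 = 0.072231
r/H <= 0.15, so v = 0.96*(Q/H)^(1/3)
Q/H = 99.693
(Q/H)^(1/3) = 4.6368
v = 0.96 * 4.6368 = 4.4514 m/s

4.4514 m/s


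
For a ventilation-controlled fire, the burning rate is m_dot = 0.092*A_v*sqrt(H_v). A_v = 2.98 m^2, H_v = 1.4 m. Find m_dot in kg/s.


sqrt(H_v) = 1.1832
m_dot = 0.092 * 2.98 * 1.1832 = 0.32439 kg/s

0.32439 kg/s


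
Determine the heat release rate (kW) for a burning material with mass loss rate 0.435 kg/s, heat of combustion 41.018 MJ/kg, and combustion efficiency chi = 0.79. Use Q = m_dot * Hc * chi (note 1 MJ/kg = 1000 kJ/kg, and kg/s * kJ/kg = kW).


Hc = 41.018 MJ/kg = 41.018 * 1000 kJ/kg = 41018 kJ/kg
Q = 0.435 kg/s * 41018 kJ/kg * 0.79 = 14096 kW

14096 kW


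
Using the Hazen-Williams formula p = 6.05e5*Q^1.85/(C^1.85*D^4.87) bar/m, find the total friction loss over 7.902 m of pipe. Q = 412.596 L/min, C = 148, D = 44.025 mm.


Q^1.85 = 68980
C^1.85 = 10351
D^4.87 = 1.0112e+08
p/m = 0.039873 bar/m
p_total = 0.039873 * 7.902 = 0.31507 bar

0.31507 bar


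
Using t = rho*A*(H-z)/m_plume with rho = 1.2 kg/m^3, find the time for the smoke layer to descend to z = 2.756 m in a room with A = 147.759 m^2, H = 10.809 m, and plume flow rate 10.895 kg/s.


H - z = 8.053 m
t = 1.2 * 147.759 * 8.053 / 10.895 = 131.06 s

131.06 s


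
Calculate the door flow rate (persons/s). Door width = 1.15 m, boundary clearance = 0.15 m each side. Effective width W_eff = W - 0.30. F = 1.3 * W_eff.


W_eff = 1.15 - 0.30 = 0.85 m
F = 1.3 * 0.85 = 1.105 persons/s

1.105 persons/s


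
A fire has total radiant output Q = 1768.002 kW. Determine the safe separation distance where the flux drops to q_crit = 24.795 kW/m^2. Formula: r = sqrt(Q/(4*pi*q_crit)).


4*pi*q_crit = 311.58
Q/(4*pi*q_crit) = 5.6743
r = sqrt(5.6743) = 2.3821 m

2.3821 m


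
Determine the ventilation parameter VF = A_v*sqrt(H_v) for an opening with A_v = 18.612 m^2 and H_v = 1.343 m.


sqrt(H_v) = 1.1589
VF = 18.612 * 1.1589 = 21.569 m^(5/2)

21.569 m^(5/2)


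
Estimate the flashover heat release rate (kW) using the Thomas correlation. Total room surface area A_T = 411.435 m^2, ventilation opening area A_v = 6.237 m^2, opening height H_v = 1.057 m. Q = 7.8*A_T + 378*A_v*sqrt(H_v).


7.8*A_T = 3209.193
sqrt(H_v) = 1.0281
378*A_v*sqrt(H_v) = 2423.8
Q = 3209.193 + 2423.8 = 5633.0 kW

5633.0 kW


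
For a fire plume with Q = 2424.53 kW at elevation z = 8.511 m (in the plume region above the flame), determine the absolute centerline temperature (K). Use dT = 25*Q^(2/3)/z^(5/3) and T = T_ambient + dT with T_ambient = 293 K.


Q^(2/3) = 180.48
z^(5/3) = 35.479
dT = 25 * 180.48 / 35.479 = 127.17 K
T = 293 + 127.17 = 420.17 K

420.17 K


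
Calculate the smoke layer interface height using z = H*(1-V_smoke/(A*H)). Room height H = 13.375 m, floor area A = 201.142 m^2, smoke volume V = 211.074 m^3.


V/(A*H) = 0.078458
1 - 0.078458 = 0.92154
z = 13.375 * 0.92154 = 12.326 m

12.326 m


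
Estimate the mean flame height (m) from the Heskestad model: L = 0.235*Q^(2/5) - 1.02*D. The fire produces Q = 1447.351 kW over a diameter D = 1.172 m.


Q^(2/5) = 18.375
0.235 * Q^(2/5) = 4.3181
1.02 * D = 1.1954
L = 3.1227 m

3.1227 m


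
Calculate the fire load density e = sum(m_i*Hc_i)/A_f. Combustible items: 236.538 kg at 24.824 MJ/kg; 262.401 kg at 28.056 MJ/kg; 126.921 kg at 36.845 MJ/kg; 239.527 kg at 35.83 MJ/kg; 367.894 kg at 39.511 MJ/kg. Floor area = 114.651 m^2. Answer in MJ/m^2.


Total energy = 236.538*24.824 + 262.401*28.056 + 126.921*36.845 + 239.527*35.83 + 367.894*39.511
= 5871.819 + 7361.922 + 4676.404 + 8582.252 + 14535.86
= 41028.26 MJ
e = 41028.26 / 114.651 = 357.85 MJ/m^2

357.85 MJ/m^2


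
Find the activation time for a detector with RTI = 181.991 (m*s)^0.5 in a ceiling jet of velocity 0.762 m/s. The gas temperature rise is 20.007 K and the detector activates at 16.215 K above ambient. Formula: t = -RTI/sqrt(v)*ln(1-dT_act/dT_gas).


dT_act/dT_gas = 0.81047
ln(1 - 0.81047) = -1.6632
t = -181.991 / sqrt(0.762) * -1.6632 = 346.75 s

346.75 s


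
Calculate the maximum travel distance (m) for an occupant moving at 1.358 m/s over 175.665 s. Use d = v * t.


d = 1.358 * 175.665 = 238.55 m

238.55 m


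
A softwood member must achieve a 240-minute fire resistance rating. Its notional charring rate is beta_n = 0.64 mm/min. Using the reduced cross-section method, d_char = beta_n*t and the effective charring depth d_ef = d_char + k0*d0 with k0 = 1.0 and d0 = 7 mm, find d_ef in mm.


d_char = 0.64 * 240 = 153.6 mm
d_ef = 153.6 + 1.0*7 = 160.6 mm

160.6 mm


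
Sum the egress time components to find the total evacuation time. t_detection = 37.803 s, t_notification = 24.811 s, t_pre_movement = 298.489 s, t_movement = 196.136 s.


Total = 37.803 + 24.811 + 298.489 + 196.136 = 557.239 s

557.239 s


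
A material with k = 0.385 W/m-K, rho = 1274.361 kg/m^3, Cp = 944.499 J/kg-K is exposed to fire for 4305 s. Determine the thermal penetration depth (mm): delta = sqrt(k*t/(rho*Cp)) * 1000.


alpha = 0.385 / (1274.361 * 944.499) = 3.1987e-07 m^2/s
alpha * t = 0.0013770
delta = sqrt(0.0013770) * 1000 = 37.108 mm

37.108 mm


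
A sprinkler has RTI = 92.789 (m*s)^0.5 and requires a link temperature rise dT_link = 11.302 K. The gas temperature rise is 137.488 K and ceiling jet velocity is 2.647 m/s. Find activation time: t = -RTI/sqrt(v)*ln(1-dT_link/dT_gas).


dT_link/dT_gas = 0.082204
ln(1 - 0.082204) = -0.085780
t = -92.789 / sqrt(2.647) * -0.085780 = 4.8922 s

4.8922 s


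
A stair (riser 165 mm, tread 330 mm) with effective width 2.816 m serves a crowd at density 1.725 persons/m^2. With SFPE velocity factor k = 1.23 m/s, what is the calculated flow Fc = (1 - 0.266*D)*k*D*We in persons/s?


1 - 0.266*D = 1 - 0.266*1.725 = 0.54115
Fs = 0.54115 * 1.23 * 1.725 = 1.1482 persons/(s*m)
Fc = 1.1482 * 2.816 = 3.2333 persons/s

3.2333 persons/s


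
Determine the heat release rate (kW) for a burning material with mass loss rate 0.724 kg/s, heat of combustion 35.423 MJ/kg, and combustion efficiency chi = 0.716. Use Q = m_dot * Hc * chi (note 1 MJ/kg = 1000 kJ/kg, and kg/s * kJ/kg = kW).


Hc = 35.423 MJ/kg = 35.423 * 1000 kJ/kg = 35423 kJ/kg
Q = 0.724 kg/s * 35423 kJ/kg * 0.716 = 18363 kW

18363 kW


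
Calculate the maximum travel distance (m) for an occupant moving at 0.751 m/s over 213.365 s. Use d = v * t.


d = 0.751 * 213.365 = 160.24 m

160.24 m


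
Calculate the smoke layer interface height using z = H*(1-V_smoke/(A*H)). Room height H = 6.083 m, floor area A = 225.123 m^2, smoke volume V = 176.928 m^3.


V/(A*H) = 0.12920
1 - 0.12920 = 0.87080
z = 6.083 * 0.87080 = 5.2971 m

5.2971 m


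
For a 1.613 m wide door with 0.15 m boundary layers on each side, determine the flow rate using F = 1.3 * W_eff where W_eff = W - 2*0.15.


W_eff = 1.613 - 0.30 = 1.313 m
F = 1.3 * 1.313 = 1.7069 persons/s

1.7069 persons/s


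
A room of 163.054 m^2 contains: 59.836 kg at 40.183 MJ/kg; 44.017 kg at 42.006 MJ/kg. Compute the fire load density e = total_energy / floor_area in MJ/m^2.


Total energy = 59.836*40.183 + 44.017*42.006
= 2404.390 + 1848.978
= 4253.368 MJ
e = 4253.368 / 163.054 = 26.086 MJ/m^2

26.086 MJ/m^2


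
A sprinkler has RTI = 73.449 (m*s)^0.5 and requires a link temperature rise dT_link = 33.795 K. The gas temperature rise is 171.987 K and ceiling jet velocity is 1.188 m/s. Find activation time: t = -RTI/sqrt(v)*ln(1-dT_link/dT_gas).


dT_link/dT_gas = 0.19650
ln(1 - 0.19650) = -0.21877
t = -73.449 / sqrt(1.188) * -0.21877 = 14.743 s

14.743 s


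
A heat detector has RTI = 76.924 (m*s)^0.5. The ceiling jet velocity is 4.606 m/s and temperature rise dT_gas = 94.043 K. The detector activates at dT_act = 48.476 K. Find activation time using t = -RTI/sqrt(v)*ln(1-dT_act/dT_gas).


dT_act/dT_gas = 0.51547
ln(1 - 0.51547) = -0.72457
t = -76.924 / sqrt(4.606) * -0.72457 = 25.970 s

25.970 s


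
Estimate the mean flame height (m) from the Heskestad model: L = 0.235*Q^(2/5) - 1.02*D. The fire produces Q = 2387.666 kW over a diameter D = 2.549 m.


Q^(2/5) = 22.449
0.235 * Q^(2/5) = 5.2754
1.02 * D = 2.6000
L = 2.6754 m

2.6754 m


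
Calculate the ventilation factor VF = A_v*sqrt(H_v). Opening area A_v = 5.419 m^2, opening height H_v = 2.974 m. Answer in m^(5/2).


sqrt(H_v) = 1.7245
VF = 5.419 * 1.7245 = 9.3452 m^(5/2)

9.3452 m^(5/2)


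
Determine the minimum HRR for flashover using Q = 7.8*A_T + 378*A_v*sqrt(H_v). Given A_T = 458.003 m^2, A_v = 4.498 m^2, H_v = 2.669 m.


7.8*A_T = 3572.4
sqrt(H_v) = 1.6337
378*A_v*sqrt(H_v) = 2777.7
Q = 3572.4 + 2777.7 = 6350.1 kW

6350.1 kW


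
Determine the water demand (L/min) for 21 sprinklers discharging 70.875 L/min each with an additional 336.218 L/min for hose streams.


Sprinkler demand = 21 * 70.875 = 1488.375 L/min
Total = 1488.375 + 336.218 = 1824.593 L/min

1824.593 L/min


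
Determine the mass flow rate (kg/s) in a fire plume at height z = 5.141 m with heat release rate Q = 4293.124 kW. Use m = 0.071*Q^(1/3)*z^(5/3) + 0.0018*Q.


Q^(1/3) = 16.253
z^(5/3) = 15.314
First term = 0.071 * 16.253 * 15.314 = 17.671
Second term = 0.0018 * 4293.124 = 7.7276
m = 25.399 kg/s

25.399 kg/s


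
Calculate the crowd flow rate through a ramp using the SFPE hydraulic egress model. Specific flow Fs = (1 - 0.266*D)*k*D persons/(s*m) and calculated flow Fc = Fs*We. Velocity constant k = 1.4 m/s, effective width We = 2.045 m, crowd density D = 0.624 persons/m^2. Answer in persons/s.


1 - 0.266*D = 1 - 0.266*0.624 = 0.83402
Fs = 0.83402 * 1.4 * 0.624 = 0.72860 persons/(s*m)
Fc = 0.72860 * 2.045 = 1.4900 persons/s

1.4900 persons/s


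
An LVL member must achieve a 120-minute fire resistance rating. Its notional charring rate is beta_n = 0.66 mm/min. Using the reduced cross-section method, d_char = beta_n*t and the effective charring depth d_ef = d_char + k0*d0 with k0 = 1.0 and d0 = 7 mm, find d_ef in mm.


d_char = 0.66 * 120 = 79.2 mm
d_ef = 79.2 + 1.0*7 = 86.2 mm

86.2 mm


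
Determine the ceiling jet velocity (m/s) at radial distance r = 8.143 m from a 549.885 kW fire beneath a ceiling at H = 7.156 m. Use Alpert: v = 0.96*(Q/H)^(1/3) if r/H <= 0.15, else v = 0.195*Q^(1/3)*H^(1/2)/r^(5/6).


r/H = 8.143 / 7.156 = 1.1379
r/H > 0.15, so v = 0.195*Q^(1/3)*H^(1/2)/r^(5/6)
Q^(1/3) = 8.1926
H^(1/2) = 2.6751
r^(5/6) = 5.7410
v = 0.195 * 8.1926 * 2.6751 / 5.7410 = 0.74440 m/s

0.74440 m/s


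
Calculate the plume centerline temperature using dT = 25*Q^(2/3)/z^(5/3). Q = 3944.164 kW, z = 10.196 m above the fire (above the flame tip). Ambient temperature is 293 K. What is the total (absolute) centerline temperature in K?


Q^(2/3) = 249.63
z^(5/3) = 47.942
dT = 25 * 249.63 / 47.942 = 130.17 K
T = 293 + 130.17 = 423.17 K

423.17 K


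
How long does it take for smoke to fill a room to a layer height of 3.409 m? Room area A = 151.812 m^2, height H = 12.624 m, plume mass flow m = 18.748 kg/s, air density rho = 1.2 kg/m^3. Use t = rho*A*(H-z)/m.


H - z = 9.215 m
t = 1.2 * 151.812 * 9.215 / 18.748 = 89.542 s

89.542 s


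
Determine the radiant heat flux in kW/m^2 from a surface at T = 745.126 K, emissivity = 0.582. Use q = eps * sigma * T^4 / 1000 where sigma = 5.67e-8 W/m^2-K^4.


T^4 = 3.0826e+11
q = 0.582 * 5.67e-8 * 3.0826e+11 / 1000 = 10.172 kW/m^2

10.172 kW/m^2


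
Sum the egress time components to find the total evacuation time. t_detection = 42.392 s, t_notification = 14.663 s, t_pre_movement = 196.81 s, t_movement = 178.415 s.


Total = 42.392 + 14.663 + 196.81 + 178.415 = 432.28 s

432.28 s


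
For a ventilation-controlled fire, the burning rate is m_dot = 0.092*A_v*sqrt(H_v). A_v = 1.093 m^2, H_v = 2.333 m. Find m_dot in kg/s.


sqrt(H_v) = 1.5274
m_dot = 0.092 * 1.093 * 1.5274 = 0.15359 kg/s

0.15359 kg/s


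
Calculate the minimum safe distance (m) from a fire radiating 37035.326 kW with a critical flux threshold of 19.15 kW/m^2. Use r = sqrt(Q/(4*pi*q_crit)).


4*pi*q_crit = 240.65
Q/(4*pi*q_crit) = 153.90
r = sqrt(153.90) = 12.406 m

12.406 m


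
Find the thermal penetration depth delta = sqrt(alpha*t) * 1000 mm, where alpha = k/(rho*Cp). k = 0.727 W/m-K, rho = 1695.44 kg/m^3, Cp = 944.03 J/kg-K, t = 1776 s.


alpha = 0.727 / (1695.44 * 944.03) = 4.5422e-07 m^2/s
alpha * t = 0.00080669
delta = sqrt(0.00080669) * 1000 = 28.402 mm

28.402 mm


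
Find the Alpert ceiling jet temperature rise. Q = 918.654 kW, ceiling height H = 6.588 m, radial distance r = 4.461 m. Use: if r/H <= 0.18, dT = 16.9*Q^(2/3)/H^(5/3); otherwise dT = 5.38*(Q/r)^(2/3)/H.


r/H = 4.461 / 6.588 = 0.67714
r/H > 0.18, so dT = 5.38*(Q/r)^(2/3)/H
Q/r = 205.93
(Q/r)^(2/3) = 34.872
dT = 5.38 * 34.872 / 6.588 = 28.478 K

28.478 K


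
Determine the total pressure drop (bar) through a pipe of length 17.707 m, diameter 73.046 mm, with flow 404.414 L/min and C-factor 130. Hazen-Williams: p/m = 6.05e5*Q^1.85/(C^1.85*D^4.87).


Q^1.85 = 66470
C^1.85 = 8143.2
D^4.87 = 1.1905e+09
p/m = 0.0041483 bar/m
p_total = 0.0041483 * 17.707 = 0.073455 bar

0.073455 bar


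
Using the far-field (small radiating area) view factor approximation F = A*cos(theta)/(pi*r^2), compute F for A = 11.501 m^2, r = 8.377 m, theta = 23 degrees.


cos(23 deg) = 0.92050
pi*r^2 = 220.46
F = 11.501 * 0.92050 / 220.46 = 0.048021

0.048021


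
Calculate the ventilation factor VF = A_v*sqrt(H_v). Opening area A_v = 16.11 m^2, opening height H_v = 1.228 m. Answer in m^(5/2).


sqrt(H_v) = 1.1082
VF = 16.11 * 1.1082 = 17.852 m^(5/2)

17.852 m^(5/2)


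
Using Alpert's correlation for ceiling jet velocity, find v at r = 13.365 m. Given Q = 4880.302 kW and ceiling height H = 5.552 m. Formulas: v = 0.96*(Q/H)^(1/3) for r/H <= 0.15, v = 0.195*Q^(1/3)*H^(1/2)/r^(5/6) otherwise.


r/H = 13.365 / 5.552 = 2.4072
r/H > 0.15, so v = 0.195*Q^(1/3)*H^(1/2)/r^(5/6)
Q^(1/3) = 16.962
H^(1/2) = 2.3563
r^(5/6) = 8.6758
v = 0.195 * 16.962 * 2.3563 / 8.6758 = 0.89833 m/s

0.89833 m/s


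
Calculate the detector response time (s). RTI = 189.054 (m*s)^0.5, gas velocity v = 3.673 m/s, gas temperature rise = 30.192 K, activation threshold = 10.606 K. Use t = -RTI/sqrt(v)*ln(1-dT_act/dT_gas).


dT_act/dT_gas = 0.35129
ln(1 - 0.35129) = -0.43276
t = -189.054 / sqrt(3.673) * -0.43276 = 42.690 s

42.690 s


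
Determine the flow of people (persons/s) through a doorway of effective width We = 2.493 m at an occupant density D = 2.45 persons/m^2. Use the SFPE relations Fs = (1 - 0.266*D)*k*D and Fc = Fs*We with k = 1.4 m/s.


1 - 0.266*D = 1 - 0.266*2.45 = 0.34830
Fs = 0.34830 * 1.4 * 2.45 = 1.1947 persons/(s*m)
Fc = 1.1947 * 2.493 = 2.9783 persons/s

2.9783 persons/s


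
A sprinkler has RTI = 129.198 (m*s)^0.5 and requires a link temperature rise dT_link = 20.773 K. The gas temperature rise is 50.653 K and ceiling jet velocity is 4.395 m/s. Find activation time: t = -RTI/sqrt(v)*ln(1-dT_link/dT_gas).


dT_link/dT_gas = 0.41010
ln(1 - 0.41010) = -0.52781
t = -129.198 / sqrt(4.395) * -0.52781 = 32.528 s

32.528 s


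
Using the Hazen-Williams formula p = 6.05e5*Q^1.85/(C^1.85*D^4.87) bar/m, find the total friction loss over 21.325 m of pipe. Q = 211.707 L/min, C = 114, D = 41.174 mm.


Q^1.85 = 20073
C^1.85 = 6386.7
D^4.87 = 7.2982e+07
p/m = 0.026054 bar/m
p_total = 0.026054 * 21.325 = 0.55561 bar

0.55561 bar


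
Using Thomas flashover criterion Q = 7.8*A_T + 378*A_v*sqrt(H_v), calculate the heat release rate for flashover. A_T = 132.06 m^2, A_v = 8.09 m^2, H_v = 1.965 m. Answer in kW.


7.8*A_T = 1030.068
sqrt(H_v) = 1.4018
378*A_v*sqrt(H_v) = 4286.7
Q = 1030.068 + 4286.7 = 5316.8 kW

5316.8 kW
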